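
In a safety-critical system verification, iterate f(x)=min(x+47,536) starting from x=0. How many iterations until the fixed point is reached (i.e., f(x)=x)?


Step 1: x=0, cap=536, increment=47
Step 2: x grows by 47 each step until capped at 536; fixed point is x=536
Step 3: iterations = ceil(536/47) = 12

12


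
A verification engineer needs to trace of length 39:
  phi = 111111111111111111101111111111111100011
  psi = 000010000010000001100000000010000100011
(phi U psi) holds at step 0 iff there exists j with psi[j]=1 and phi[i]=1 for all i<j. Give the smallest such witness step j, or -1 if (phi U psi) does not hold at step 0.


(phi U psi) at 0: need smallest j with psi[j]=1 and phi[i]=1 for all i in [0,j).
Scan from step 0:
  step 0: phi=1, psi=0 -> continue
  step 1: phi=1, psi=0 -> continue
  step 2: phi=1, psi=0 -> continue
  step 3: phi=1, psi=0 -> continue
  step 4: psi=1 and phi held for [0,4) -> witness found
Witness step = 4

4


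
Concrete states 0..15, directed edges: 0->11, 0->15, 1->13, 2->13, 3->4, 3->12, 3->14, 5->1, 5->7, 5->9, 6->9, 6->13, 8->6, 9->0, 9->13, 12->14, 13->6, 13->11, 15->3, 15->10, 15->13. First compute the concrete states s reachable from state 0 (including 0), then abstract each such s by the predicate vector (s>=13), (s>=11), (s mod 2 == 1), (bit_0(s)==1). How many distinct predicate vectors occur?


BFS from 0:
Concrete reachable: {0, 3, 4, 6, 9, 10, 11, 12, 13, 14, 15}
Abstract via predicates (s>=13), (s>=11), (s mod 2 == 1), (bit_0(s)==1):
  (0,0,0,0) <- {0, 4, 6, 10}
  (0,0,1,1) <- {3, 9}
  (0,1,0,0) <- {12}
  (0,1,1,1) <- {11}
  (1,1,0,0) <- {14}
  (1,1,1,1) <- {13, 15}
Distinct abstract states = 6

6


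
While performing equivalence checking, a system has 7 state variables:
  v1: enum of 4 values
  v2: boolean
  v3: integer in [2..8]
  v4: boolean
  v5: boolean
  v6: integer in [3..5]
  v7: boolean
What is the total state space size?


State space = product of domain sizes of all variables.
Domain sizes:
  v1 (enum of 4 values): 4
  v2 (boolean): 2
  v3 (integer in [2..8]): 7
  v4 (boolean): 2
  v5 (boolean): 2
  v6 (integer in [3..5]): 3
  v7 (boolean): 2
Product = 4 * 2 * 7 * 2 * 2 * 3 * 2 = 1344

1344


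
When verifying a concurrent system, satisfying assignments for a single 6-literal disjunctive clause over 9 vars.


Step 1: Total=2^9=512
Step 2: Unsat when all 6 false: 2^3=8
Step 3: Sat=512-8=504

504


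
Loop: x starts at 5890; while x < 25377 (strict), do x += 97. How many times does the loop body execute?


Step 1: x goes from 5890 toward 25377 by 97; the body runs while x<25377, so iterations = ceil((bound-start)/step)
Step 2: Distance=19487
Step 3: ceil(19487/97)=201

201


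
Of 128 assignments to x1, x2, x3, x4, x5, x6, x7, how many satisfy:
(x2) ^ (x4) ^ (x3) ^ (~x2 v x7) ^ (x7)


CNF with 5 clauses over 7 vars (128 assignments).
An assignment satisfies CNF iff every clause has >=1 true literal.
Check each row (bits = x1,x2,x3,x4,x5,x6,x7; clause T/F shown):
  row 0 [0000000]: clauses=FFFTF -> 0
  row 1 [0000001]: clauses=FFFTT -> 0
  row 2 [0000010]: clauses=FFFTF -> 0
  row 3 [0000011]: clauses=FFFTT -> 0
  row 4 [0000100]: clauses=FFFTF -> 0
  (every remaining row is evaluated the same way; all 128 results are listed next)
Full result column, 8 rows per line (x1,x2,x3,x4 fixed per line; x5,x6,x7 runs 000..111 left to right):
  rows 0-7 [x1,x2,x3,x4=0000]: 00000000  (ones: 0)
  rows 8-15 [x1,x2,x3,x4=0001]: 00000000  (ones: 0)
  rows 16-23 [x1,x2,x3,x4=0010]: 00000000  (ones: 0)
  rows 24-31 [x1,x2,x3,x4=0011]: 00000000  (ones: 0)
  rows 32-39 [x1,x2,x3,x4=0100]: 00000000  (ones: 0)
  rows 40-47 [x1,x2,x3,x4=0101]: 00000000  (ones: 0)
  rows 48-55 [x1,x2,x3,x4=0110]: 00000000  (ones: 0)
  rows 56-63 [x1,x2,x3,x4=0111]: 01010101  (ones: 4)
  rows 64-71 [x1,x2,x3,x4=1000]: 00000000  (ones: 0)
  rows 72-79 [x1,x2,x3,x4=1001]: 00000000  (ones: 0)
  rows 80-87 [x1,x2,x3,x4=1010]: 00000000  (ones: 0)
  rows 88-95 [x1,x2,x3,x4=1011]: 00000000  (ones: 0)
  rows 96-103 [x1,x2,x3,x4=1100]: 00000000  (ones: 0)
  rows 104-111 [x1,x2,x3,x4=1101]: 00000000  (ones: 0)
  rows 112-119 [x1,x2,x3,x4=1110]: 00000000  (ones: 0)
  rows 120-127 [x1,x2,x3,x4=1111]: 01010101  (ones: 4)
Satisfying assignments = 0+0+0+0+0+0+0+4+0+0+0+0+0+0+0+4 = 8

8


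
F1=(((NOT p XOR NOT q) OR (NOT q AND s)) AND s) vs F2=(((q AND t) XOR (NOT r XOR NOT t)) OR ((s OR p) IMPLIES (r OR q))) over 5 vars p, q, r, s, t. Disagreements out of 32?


F1 = (((NOT p XOR NOT q) OR (NOT q AND s)) AND s)
F2 = (((q AND t) XOR (NOT r XOR NOT t)) OR ((s OR p) IMPLIES (r OR q)))
Evaluate both on each of 32 rows (bits = p,q,r,s,t):
  row 0 [00000]: F1=0 F2=1 (differ) -> 1
  row 1 [00001]: F1=0 F2=1 (differ) -> 1
  row 2 [00010]: F1=1 F2=0 (differ) -> 1
  row 3 [00011]: F1=1 F2=1 -> 0
  row 4 [00100]: F1=0 F2=1 (differ) -> 1
  row 5 [00101]: F1=0 F2=1 (differ) -> 1
  row 6 [00110]: F1=1 F2=1 -> 0
  row 7 [00111]: F1=1 F2=1 -> 0
  row 8 [01000]: F1=0 F2=1 (differ) -> 1
  row 9 [01001]: F1=0 F2=1 (differ) -> 1
  row 10 [01010]: F1=1 F2=1 -> 0
  row 11 [01011]: F1=1 F2=1 -> 0
  row 12 [01100]: F1=0 F2=1 (differ) -> 1
  row 13 [01101]: F1=0 F2=1 (differ) -> 1
  row 14 [01110]: F1=1 F2=1 -> 0
  row 15 [01111]: F1=1 F2=1 -> 0
  row 16 [10000]: F1=0 F2=0 -> 0
  row 17 [10001]: F1=0 F2=1 (differ) -> 1
  row 18 [10010]: F1=1 F2=0 (differ) -> 1
  row 19 [10011]: F1=1 F2=1 -> 0
  row 20 [10100]: F1=0 F2=1 (differ) -> 1
  row 21 [10101]: F1=0 F2=1 (differ) -> 1
  row 22 [10110]: F1=1 F2=1 -> 0
  row 23 [10111]: F1=1 F2=1 -> 0
  row 24 [11000]: F1=0 F2=1 (differ) -> 1
  row 25 [11001]: F1=0 F2=1 (differ) -> 1
  row 26 [11010]: F1=0 F2=1 (differ) -> 1
  row 27 [11011]: F1=0 F2=1 (differ) -> 1
  row 28 [11100]: F1=0 F2=1 (differ) -> 1
  row 29 [11101]: F1=0 F2=1 (differ) -> 1
  row 30 [11110]: F1=0 F2=1 (differ) -> 1
  row 31 [11111]: F1=0 F2=1 (differ) -> 1
Full result column, 8 rows per line (p,q fixed per line; r,s,t runs 000..111 left to right):
  rows 0-7 [p,q=00]: 11101100  (ones: 5)
  rows 8-15 [p,q=01]: 11001100  (ones: 4)
  rows 16-23 [p,q=10]: 01101100  (ones: 4)
  rows 24-31 [p,q=11]: 11111111  (ones: 8)
Disagreements = 5+4+4+8 = 21

21


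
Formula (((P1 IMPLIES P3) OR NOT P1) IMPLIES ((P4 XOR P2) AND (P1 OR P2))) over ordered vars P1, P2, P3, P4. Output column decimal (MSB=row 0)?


Formula: (((P1 IMPLIES P3) OR NOT P1) IMPLIES ((P4 XOR P2) AND (P1 OR P2))) over P1, P2, P3, P4 (16 rows)
Evaluate each row (bits = P1,P2,P3,P4, MSB first):
  row 0 [0000]: (((0 IMPLIES 0) OR NOT 0) IMPLIES ((0 XOR 0) AND (0 OR 0))) -> 0
  row 1 [0001]: (((0 IMPLIES 0) OR NOT 0) IMPLIES ((1 XOR 0) AND (0 OR 0))) -> 0
  row 2 [0010]: (((0 IMPLIES 1) OR NOT 0) IMPLIES ((0 XOR 0) AND (0 OR 0))) -> 0
  row 3 [0011]: (((0 IMPLIES 1) OR NOT 0) IMPLIES ((1 XOR 0) AND (0 OR 0))) -> 0
  row 4 [0100]: (((0 IMPLIES 0) OR NOT 0) IMPLIES ((0 XOR 1) AND (0 OR 1))) -> 1
  row 5 [0101]: (((0 IMPLIES 0) OR NOT 0) IMPLIES ((1 XOR 1) AND (0 OR 1))) -> 0
  row 6 [0110]: (((0 IMPLIES 1) OR NOT 0) IMPLIES ((0 XOR 1) AND (0 OR 1))) -> 1
  row 7 [0111]: (((0 IMPLIES 1) OR NOT 0) IMPLIES ((1 XOR 1) AND (0 OR 1))) -> 0
  row 8 [1000]: (((1 IMPLIES 0) OR NOT 1) IMPLIES ((0 XOR 0) AND (1 OR 0))) -> 1
  row 9 [1001]: (((1 IMPLIES 0) OR NOT 1) IMPLIES ((1 XOR 0) AND (1 OR 0))) -> 1
  row 10 [1010]: (((1 IMPLIES 1) OR NOT 1) IMPLIES ((0 XOR 0) AND (1 OR 0))) -> 0
  row 11 [1011]: (((1 IMPLIES 1) OR NOT 1) IMPLIES ((1 XOR 0) AND (1 OR 0))) -> 1
  row 12 [1100]: (((1 IMPLIES 0) OR NOT 1) IMPLIES ((0 XOR 1) AND (1 OR 1))) -> 1
  row 13 [1101]: (((1 IMPLIES 0) OR NOT 1) IMPLIES ((1 XOR 1) AND (1 OR 1))) -> 1
  row 14 [1110]: (((1 IMPLIES 1) OR NOT 1) IMPLIES ((0 XOR 1) AND (1 OR 1))) -> 1
  row 15 [1111]: (((1 IMPLIES 1) OR NOT 1) IMPLIES ((1 XOR 1) AND (1 OR 1))) -> 0
Full result column, 4 rows per line (P1,P2 fixed per line; P3,P4 runs 00..11 left to right):
  rows 0-3 [P1,P2=00]: 0000  = hex 0
  rows 4-7 [P1,P2=01]: 1010  = hex A
  rows 8-11 [P1,P2=10]: 1101  = hex D
  rows 12-15 [P1,P2=11]: 1110  = hex E
Output column (row 0 .. row 15) = 0000101011011110
Output column grouped in 4s = 0000 1010 1101 1110 = 0x0ADE
Convert to decimal digit by digit (value = value*16 + digit):
  0 -> 0
  0*16 + 10 (A) = 10
  10*16 + 13 (D) = 173
  173*16 + 14 (E) = 2782
Decimal = 2782

2782


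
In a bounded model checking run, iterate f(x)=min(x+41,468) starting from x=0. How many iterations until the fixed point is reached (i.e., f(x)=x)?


Step 1: x=0, cap=468, increment=41
Step 2: x grows by 41 each step until capped at 468; fixed point is x=468
Step 3: iterations = ceil(468/41) = 12

12


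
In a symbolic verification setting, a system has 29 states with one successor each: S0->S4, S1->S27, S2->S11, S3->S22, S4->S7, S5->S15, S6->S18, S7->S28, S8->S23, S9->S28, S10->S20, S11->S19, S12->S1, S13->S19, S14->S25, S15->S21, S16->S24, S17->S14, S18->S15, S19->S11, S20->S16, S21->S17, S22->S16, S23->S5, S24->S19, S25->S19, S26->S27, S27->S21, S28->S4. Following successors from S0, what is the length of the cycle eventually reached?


Trace from S0 until a state repeats:
  S0 -> S4 -> S7 -> S28 -> S4
S4 first seen at step 1, revisited at step 4.
Cycle length = 4 - 1 = 3

3


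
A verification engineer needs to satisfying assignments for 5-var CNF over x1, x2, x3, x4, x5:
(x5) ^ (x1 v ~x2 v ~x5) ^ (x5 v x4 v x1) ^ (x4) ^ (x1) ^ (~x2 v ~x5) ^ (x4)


CNF with 7 clauses over 5 vars (32 assignments).
An assignment satisfies CNF iff every clause has >=1 true literal.
Check each row (bits = x1,x2,x3,x4,x5; clause T/F shown):
  row 0 [00000]: clauses=FTFFFTF -> 0
  row 1 [00001]: clauses=TTTFFTF -> 0
  row 2 [00010]: clauses=FTTTFTT -> 0
  row 3 [00011]: clauses=TTTTFTT -> 0
  row 4 [00100]: clauses=FTFFFTF -> 0
  row 5 [00101]: clauses=TTTFFTF -> 0
  row 6 [00110]: clauses=FTTTFTT -> 0
  row 7 [00111]: clauses=TTTTFTT -> 0
  row 8 [01000]: clauses=FTFFFTF -> 0
  row 9 [01001]: clauses=TFTFFFF -> 0
  row 10 [01010]: clauses=FTTTFTT -> 0
  row 11 [01011]: clauses=TFTTFFT -> 0
  row 12 [01100]: clauses=FTFFFTF -> 0
  row 13 [01101]: clauses=TFTFFFF -> 0
  row 14 [01110]: clauses=FTTTFTT -> 0
  row 15 [01111]: clauses=TFTTFFT -> 0
  row 16 [10000]: clauses=FTTFTTF -> 0
  row 17 [10001]: clauses=TTTFTTF -> 0
  row 18 [10010]: clauses=FTTTTTT -> 0
  row 19 [10011]: clauses=TTTTTTT -> 1
  row 20 [10100]: clauses=FTTFTTF -> 0
  row 21 [10101]: clauses=TTTFTTF -> 0
  row 22 [10110]: clauses=FTTTTTT -> 0
  row 23 [10111]: clauses=TTTTTTT -> 1
  row 24 [11000]: clauses=FTTFTTF -> 0
  row 25 [11001]: clauses=TTTFTFF -> 0
  row 26 [11010]: clauses=FTTTTTT -> 0
  row 27 [11011]: clauses=TTTTTFT -> 0
  row 28 [11100]: clauses=FTTFTTF -> 0
  row 29 [11101]: clauses=TTTFTFF -> 0
  row 30 [11110]: clauses=FTTTTTT -> 0
  row 31 [11111]: clauses=TTTTTFT -> 0
Full result column, 8 rows per line (x1,x2 fixed per line; x3,x4,x5 runs 000..111 left to right):
  rows 0-7 [x1,x2=00]: 00000000  (ones: 0)
  rows 8-15 [x1,x2=01]: 00000000  (ones: 0)
  rows 16-23 [x1,x2=10]: 00010001  (ones: 2)
  rows 24-31 [x1,x2=11]: 00000000  (ones: 0)
Satisfying assignments = 0+0+2+0 = 2

2


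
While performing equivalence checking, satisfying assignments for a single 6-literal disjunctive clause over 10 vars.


Step 1: Total=2^10=1024
Step 2: Unsat when all 6 false: 2^4=16
Step 3: Sat=1024-16=1008

1008


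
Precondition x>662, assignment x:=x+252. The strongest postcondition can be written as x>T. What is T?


Formula: sp(P, x:=E) = exists old_x. (x = E[old_x/x]) AND P[old_x/x] (old_x is the value of x before the assignment; eliminate old_x by solving x = E[old_x/x] for old_x)
Step 1: Precondition P: x>662, i.e. old_x > 662
Step 2: Assignment gives x = old_x + 252, so old_x = x - 252
Step 3: Substitute into P: x - 252 > 662
Step 4: Simplify: x > 662+252 = 914

914


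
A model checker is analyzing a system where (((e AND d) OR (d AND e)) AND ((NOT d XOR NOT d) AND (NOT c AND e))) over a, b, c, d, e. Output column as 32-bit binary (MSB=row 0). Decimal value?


Formula: (((e AND d) OR (d AND e)) AND ((NOT d XOR NOT d) AND (NOT c AND e))) over a, b, c, d, e (32 rows)
Evaluate each row (bits = a,b,c,d,e, MSB first):
  row 0 [00000]: (((0 AND 0) OR (0 AND 0)) AND ((NOT 0 XOR NOT 0) AND (NOT 0 AND 0))) -> 0
  row 1 [00001]: (((1 AND 0) OR (0 AND 1)) AND ((NOT 0 XOR NOT 0) AND (NOT 0 AND 1))) -> 0
  row 2 [00010]: (((0 AND 1) OR (1 AND 0)) AND ((NOT 1 XOR NOT 1) AND (NOT 0 AND 0))) -> 0
  row 3 [00011]: (((1 AND 1) OR (1 AND 1)) AND ((NOT 1 XOR NOT 1) AND (NOT 0 AND 1))) -> 0
  row 4 [00100]: (((0 AND 0) OR (0 AND 0)) AND ((NOT 0 XOR NOT 0) AND (NOT 1 AND 0))) -> 0
  row 5 [00101]: (((1 AND 0) OR (0 AND 1)) AND ((NOT 0 XOR NOT 0) AND (NOT 1 AND 1))) -> 0
  row 6 [00110]: (((0 AND 1) OR (1 AND 0)) AND ((NOT 1 XOR NOT 1) AND (NOT 1 AND 0))) -> 0
  row 7 [00111]: (((1 AND 1) OR (1 AND 1)) AND ((NOT 1 XOR NOT 1) AND (NOT 1 AND 1))) -> 0
  row 8 [01000]: (((0 AND 0) OR (0 AND 0)) AND ((NOT 0 XOR NOT 0) AND (NOT 0 AND 0))) -> 0
  row 9 [01001]: (((1 AND 0) OR (0 AND 1)) AND ((NOT 0 XOR NOT 0) AND (NOT 0 AND 1))) -> 0
  row 10 [01010]: (((0 AND 1) OR (1 AND 0)) AND ((NOT 1 XOR NOT 1) AND (NOT 0 AND 0))) -> 0
  row 11 [01011]: (((1 AND 1) OR (1 AND 1)) AND ((NOT 1 XOR NOT 1) AND (NOT 0 AND 1))) -> 0
  row 12 [01100]: (((0 AND 0) OR (0 AND 0)) AND ((NOT 0 XOR NOT 0) AND (NOT 1 AND 0))) -> 0
  row 13 [01101]: (((1 AND 0) OR (0 AND 1)) AND ((NOT 0 XOR NOT 0) AND (NOT 1 AND 1))) -> 0
  row 14 [01110]: (((0 AND 1) OR (1 AND 0)) AND ((NOT 1 XOR NOT 1) AND (NOT 1 AND 0))) -> 0
  row 15 [01111]: (((1 AND 1) OR (1 AND 1)) AND ((NOT 1 XOR NOT 1) AND (NOT 1 AND 1))) -> 0
  row 16 [10000]: (((0 AND 0) OR (0 AND 0)) AND ((NOT 0 XOR NOT 0) AND (NOT 0 AND 0))) -> 0
  row 17 [10001]: (((1 AND 0) OR (0 AND 1)) AND ((NOT 0 XOR NOT 0) AND (NOT 0 AND 1))) -> 0
  row 18 [10010]: (((0 AND 1) OR (1 AND 0)) AND ((NOT 1 XOR NOT 1) AND (NOT 0 AND 0))) -> 0
  row 19 [10011]: (((1 AND 1) OR (1 AND 1)) AND ((NOT 1 XOR NOT 1) AND (NOT 0 AND 1))) -> 0
  row 20 [10100]: (((0 AND 0) OR (0 AND 0)) AND ((NOT 0 XOR NOT 0) AND (NOT 1 AND 0))) -> 0
  row 21 [10101]: (((1 AND 0) OR (0 AND 1)) AND ((NOT 0 XOR NOT 0) AND (NOT 1 AND 1))) -> 0
  row 22 [10110]: (((0 AND 1) OR (1 AND 0)) AND ((NOT 1 XOR NOT 1) AND (NOT 1 AND 0))) -> 0
  row 23 [10111]: (((1 AND 1) OR (1 AND 1)) AND ((NOT 1 XOR NOT 1) AND (NOT 1 AND 1))) -> 0
  row 24 [11000]: (((0 AND 0) OR (0 AND 0)) AND ((NOT 0 XOR NOT 0) AND (NOT 0 AND 0))) -> 0
  row 25 [11001]: (((1 AND 0) OR (0 AND 1)) AND ((NOT 0 XOR NOT 0) AND (NOT 0 AND 1))) -> 0
  row 26 [11010]: (((0 AND 1) OR (1 AND 0)) AND ((NOT 1 XOR NOT 1) AND (NOT 0 AND 0))) -> 0
  row 27 [11011]: (((1 AND 1) OR (1 AND 1)) AND ((NOT 1 XOR NOT 1) AND (NOT 0 AND 1))) -> 0
  row 28 [11100]: (((0 AND 0) OR (0 AND 0)) AND ((NOT 0 XOR NOT 0) AND (NOT 1 AND 0))) -> 0
  row 29 [11101]: (((1 AND 0) OR (0 AND 1)) AND ((NOT 0 XOR NOT 0) AND (NOT 1 AND 1))) -> 0
  row 30 [11110]: (((0 AND 1) OR (1 AND 0)) AND ((NOT 1 XOR NOT 1) AND (NOT 1 AND 0))) -> 0
  row 31 [11111]: (((1 AND 1) OR (1 AND 1)) AND ((NOT 1 XOR NOT 1) AND (NOT 1 AND 1))) -> 0
Full result column, 4 rows per line (a,b,c fixed per line; d,e runs 00..11 left to right):
  rows 0-3 [a,b,c=000]: 0000  = hex 0
  rows 4-7 [a,b,c=001]: 0000  = hex 0
  rows 8-11 [a,b,c=010]: 0000  = hex 0
  rows 12-15 [a,b,c=011]: 0000  = hex 0
  rows 16-19 [a,b,c=100]: 0000  = hex 0
  rows 20-23 [a,b,c=101]: 0000  = hex 0
  rows 24-27 [a,b,c=110]: 0000  = hex 0
  rows 28-31 [a,b,c=111]: 0000  = hex 0
Output column (row 0 .. row 31) = 00000000000000000000000000000000
Output column grouped in 4s = 0000 0000 0000 0000 0000 0000 0000 0000 = 0x00000000
Convert to decimal digit by digit (value = value*16 + digit):
  0 -> 0
  0*16 + 0 = 0
  0*16 + 0 = 0
  0*16 + 0 = 0
  0*16 + 0 = 0
  0*16 + 0 = 0
  0*16 + 0 = 0
  0*16 + 0 = 0
Decimal = 0

0


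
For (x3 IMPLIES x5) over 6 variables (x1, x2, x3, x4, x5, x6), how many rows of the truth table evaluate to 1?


Formula: (x3 IMPLIES x5) over 6 vars (64 rows)
Evaluate each row (x1, x2, x3, x4, x5, x6 as bits, MSB first):
  row 0 [000000]: (0 IMPLIES 0) -> 1
  row 1 [000001]: (0 IMPLIES 0) -> 1
  row 2 [000010]: (0 IMPLIES 1) -> 1
  row 3 [000011]: (0 IMPLIES 1) -> 1
  row 4 [000100]: (0 IMPLIES 0) -> 1
  (every remaining row is evaluated the same way; all 64 results are listed next)
Full result column, 8 rows per line (x1,x2,x3 fixed per line; x4,x5,x6 runs 000..111 left to right):
  rows 0-7 [x1,x2,x3=000]: 11111111  (ones: 8)
  rows 8-15 [x1,x2,x3=001]: 00110011  (ones: 4)
  rows 16-23 [x1,x2,x3=010]: 11111111  (ones: 8)
  rows 24-31 [x1,x2,x3=011]: 00110011  (ones: 4)
  rows 32-39 [x1,x2,x3=100]: 11111111  (ones: 8)
  rows 40-47 [x1,x2,x3=101]: 00110011  (ones: 4)
  rows 48-55 [x1,x2,x3=110]: 11111111  (ones: 8)
  rows 56-63 [x1,x2,x3=111]: 00110011  (ones: 4)
Count of 1-rows = 8+4+8+4+8+4+8+4 = 48

48


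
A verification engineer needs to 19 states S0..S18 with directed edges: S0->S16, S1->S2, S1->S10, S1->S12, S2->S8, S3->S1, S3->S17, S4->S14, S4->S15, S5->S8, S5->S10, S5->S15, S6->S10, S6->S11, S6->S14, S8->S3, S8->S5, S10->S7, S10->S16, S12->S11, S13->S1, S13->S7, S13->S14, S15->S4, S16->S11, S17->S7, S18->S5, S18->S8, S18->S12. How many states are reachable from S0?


BFS from S0:
  layer 0: {S0}
  layer 1: {S16}
  layer 2: {S11}
Reachable set: {S0, S11, S16}
Count = 3

3


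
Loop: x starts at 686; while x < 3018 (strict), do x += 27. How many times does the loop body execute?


Step 1: x goes from 686 toward 3018 by 27; the body runs while x<3018, so iterations = ceil((bound-start)/step)
Step 2: Distance=2332
Step 3: ceil(2332/27)=87

87


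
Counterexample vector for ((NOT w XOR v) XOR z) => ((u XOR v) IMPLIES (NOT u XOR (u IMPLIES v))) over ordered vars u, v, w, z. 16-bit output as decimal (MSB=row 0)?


F1 = ((NOT w XOR v) XOR z)
F2 = ((u XOR v) IMPLIES (NOT u XOR (u IMPLIES v)))
Counterexample to F1=>F2 is where F1=1 and F2=0.
Evaluate each row (bits = u,v,w,z, MSB first):
  row 0 [0000]: F1=1 F2=1 -> F1&~F2 -> 0
  row 1 [0001]: F1=0 F2=1 -> F1&~F2 -> 0
  row 2 [0010]: F1=0 F2=1 -> F1&~F2 -> 0
  row 3 [0011]: F1=1 F2=1 -> F1&~F2 -> 0
  row 4 [0100]: F1=0 F2=0 -> F1&~F2 -> 0
  row 5 [0101]: F1=1 F2=0 -> F1&~F2 -> 1
  row 6 [0110]: F1=1 F2=0 -> F1&~F2 -> 1
  row 7 [0111]: F1=0 F2=0 -> F1&~F2 -> 0
  row 8 [1000]: F1=1 F2=0 -> F1&~F2 -> 1
  row 9 [1001]: F1=0 F2=0 -> F1&~F2 -> 0
  row 10 [1010]: F1=0 F2=0 -> F1&~F2 -> 0
  row 11 [1011]: F1=1 F2=0 -> F1&~F2 -> 1
  row 12 [1100]: F1=0 F2=1 -> F1&~F2 -> 0
  row 13 [1101]: F1=1 F2=1 -> F1&~F2 -> 0
  row 14 [1110]: F1=1 F2=1 -> F1&~F2 -> 0
  row 15 [1111]: F1=0 F2=1 -> F1&~F2 -> 0
Full result column, 4 rows per line (u,v fixed per line; w,z runs 00..11 left to right):
  rows 0-3 [u,v=00]: 0000  = hex 0
  rows 4-7 [u,v=01]: 0110  = hex 6
  rows 8-11 [u,v=10]: 1001  = hex 9
  rows 12-15 [u,v=11]: 0000  = hex 0
Counterexample vector (row 0 .. row 15) = 0000011010010000
Output column grouped in 4s = 0000 0110 1001 0000 = 0x0690
Convert to decimal digit by digit (value = value*16 + digit):
  0 -> 0
  0*16 + 6 = 6
  6*16 + 9 = 105
  105*16 + 0 = 1680
Decimal = 1680

1680


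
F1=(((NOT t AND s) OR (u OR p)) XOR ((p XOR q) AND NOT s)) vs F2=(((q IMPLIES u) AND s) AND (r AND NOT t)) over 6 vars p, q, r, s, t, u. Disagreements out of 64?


F1 = (((NOT t AND s) OR (u OR p)) XOR ((p XOR q) AND NOT s))
F2 = (((q IMPLIES u) AND s) AND (r AND NOT t))
Evaluate both on each of 64 rows (bits = p,q,r,s,t,u):
  row 0 [000000]: F1=0 F2=0 -> 0
  row 1 [000001]: F1=1 F2=0 (differ) -> 1
  row 2 [000010]: F1=0 F2=0 -> 0
  row 3 [000011]: F1=1 F2=0 (differ) -> 1
  row 4 [000100]: F1=1 F2=0 (differ) -> 1
  (every remaining row is evaluated the same way; all 64 results are listed next)
Full result column, 8 rows per line (p,q,r fixed per line; s,t,u runs 000..111 left to right):
  rows 0-7 [p,q,r=000]: 01011101  (ones: 5)
  rows 8-15 [p,q,r=001]: 01010001  (ones: 3)
  rows 16-23 [p,q,r=010]: 10101101  (ones: 5)
  rows 24-31 [p,q,r=011]: 10101001  (ones: 4)
  rows 32-39 [p,q,r=100]: 00001111  (ones: 4)
  rows 40-47 [p,q,r=101]: 00000011  (ones: 2)
  rows 48-55 [p,q,r=110]: 11111111  (ones: 8)
  rows 56-63 [p,q,r=111]: 11111011  (ones: 7)
Disagreements = 5+3+5+4+4+2+8+7 = 38

38


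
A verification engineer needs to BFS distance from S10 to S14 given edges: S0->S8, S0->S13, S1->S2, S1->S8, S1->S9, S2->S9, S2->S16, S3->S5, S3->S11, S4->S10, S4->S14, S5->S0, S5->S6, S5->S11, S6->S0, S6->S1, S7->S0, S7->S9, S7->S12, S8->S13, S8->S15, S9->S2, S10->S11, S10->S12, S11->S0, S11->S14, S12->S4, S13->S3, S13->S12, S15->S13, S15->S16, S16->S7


BFS layer-by-layer from S10:
  dist 0: {S10}
  dist 1: {S11, S12}
  dist 2: {S0, S4, S14}
  -> S14 reached at distance 2
Shortest path length = 2

2


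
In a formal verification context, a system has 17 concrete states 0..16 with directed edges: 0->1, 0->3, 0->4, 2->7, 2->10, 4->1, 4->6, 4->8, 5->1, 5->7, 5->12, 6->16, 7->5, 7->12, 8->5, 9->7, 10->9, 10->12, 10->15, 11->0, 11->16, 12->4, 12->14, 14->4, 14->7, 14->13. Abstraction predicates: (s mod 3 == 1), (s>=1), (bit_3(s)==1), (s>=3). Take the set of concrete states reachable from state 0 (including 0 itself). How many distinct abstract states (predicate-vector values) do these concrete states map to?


BFS from 0:
Concrete reachable: {0, 1, 3, 4, 5, 6, 7, 8, 12, 13, 14, 16}
Abstract via predicates (s mod 3 == 1), (s>=1), (bit_3(s)==1), (s>=3):
  (0,0,0,0) <- {0}
  (0,1,0,1) <- {3, 5, 6}
  (0,1,1,1) <- {8, 12, 14}
  (1,1,0,0) <- {1}
  (1,1,0,1) <- {4, 7, 16}
  (1,1,1,1) <- {13}
Distinct abstract states = 6

6


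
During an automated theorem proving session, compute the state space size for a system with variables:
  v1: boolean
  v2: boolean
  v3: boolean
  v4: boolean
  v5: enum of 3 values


State space = product of domain sizes of all variables.
Domain sizes:
  v1 (boolean): 2
  v2 (boolean): 2
  v3 (boolean): 2
  v4 (boolean): 2
  v5 (enum of 3 values): 3
Product = 2 * 2 * 2 * 2 * 3 = 48

48


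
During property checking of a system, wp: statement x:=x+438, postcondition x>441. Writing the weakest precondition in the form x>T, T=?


Formula: wp(x:=E, P) = P[E/x] (substitute E for x in postcondition)
Step 1: Postcondition: x>441
Step 2: Substitute x+438 for x: x+438>441
Step 3: Solve for x: x > 441-438 = 3

3


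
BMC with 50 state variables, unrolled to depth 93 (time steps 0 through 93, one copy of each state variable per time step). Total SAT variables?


BMC unrolls to depth k, creating one copy of each state var for steps 0..k.
Step count = 93 + 1 = 94 (steps 0 through 93)
Vars per step = 50
Total = 50 * 94 = 4700

4700


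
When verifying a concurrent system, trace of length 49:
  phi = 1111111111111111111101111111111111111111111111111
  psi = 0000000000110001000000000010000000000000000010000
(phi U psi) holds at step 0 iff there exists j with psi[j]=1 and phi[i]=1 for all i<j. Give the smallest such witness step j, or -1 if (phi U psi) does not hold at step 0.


(phi U psi) at 0: need smallest j with psi[j]=1 and phi[i]=1 for all i in [0,j).
Scan from step 0:
  step 0: phi=1, psi=0 -> continue
  step 1: phi=1, psi=0 -> continue
  step 2: phi=1, psi=0 -> continue
  step 3: phi=1, psi=0 -> continue
  step 10: psi=1 and phi held for [0,10) -> witness found
Witness step = 10

10


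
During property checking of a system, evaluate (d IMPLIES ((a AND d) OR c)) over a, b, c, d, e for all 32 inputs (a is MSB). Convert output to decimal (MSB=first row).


Formula: (d IMPLIES ((a AND d) OR c)) over a, b, c, d, e (32 rows)
Evaluate each row (bits = a,b,c,d,e, MSB first):
  row 0 [00000]: (0 IMPLIES ((0 AND 0) OR 0)) -> 1
  row 1 [00001]: (0 IMPLIES ((0 AND 0) OR 0)) -> 1
  row 2 [00010]: (1 IMPLIES ((0 AND 1) OR 0)) -> 0
  row 3 [00011]: (1 IMPLIES ((0 AND 1) OR 0)) -> 0
  row 4 [00100]: (0 IMPLIES ((0 AND 0) OR 1)) -> 1
  row 5 [00101]: (0 IMPLIES ((0 AND 0) OR 1)) -> 1
  row 6 [00110]: (1 IMPLIES ((0 AND 1) OR 1)) -> 1
  row 7 [00111]: (1 IMPLIES ((0 AND 1) OR 1)) -> 1
  row 8 [01000]: (0 IMPLIES ((0 AND 0) OR 0)) -> 1
  row 9 [01001]: (0 IMPLIES ((0 AND 0) OR 0)) -> 1
  row 10 [01010]: (1 IMPLIES ((0 AND 1) OR 0)) -> 0
  row 11 [01011]: (1 IMPLIES ((0 AND 1) OR 0)) -> 0
  row 12 [01100]: (0 IMPLIES ((0 AND 0) OR 1)) -> 1
  row 13 [01101]: (0 IMPLIES ((0 AND 0) OR 1)) -> 1
  row 14 [01110]: (1 IMPLIES ((0 AND 1) OR 1)) -> 1
  row 15 [01111]: (1 IMPLIES ((0 AND 1) OR 1)) -> 1
  row 16 [10000]: (0 IMPLIES ((1 AND 0) OR 0)) -> 1
  row 17 [10001]: (0 IMPLIES ((1 AND 0) OR 0)) -> 1
  row 18 [10010]: (1 IMPLIES ((1 AND 1) OR 0)) -> 1
  row 19 [10011]: (1 IMPLIES ((1 AND 1) OR 0)) -> 1
  row 20 [10100]: (0 IMPLIES ((1 AND 0) OR 1)) -> 1
  row 21 [10101]: (0 IMPLIES ((1 AND 0) OR 1)) -> 1
  row 22 [10110]: (1 IMPLIES ((1 AND 1) OR 1)) -> 1
  row 23 [10111]: (1 IMPLIES ((1 AND 1) OR 1)) -> 1
  row 24 [11000]: (0 IMPLIES ((1 AND 0) OR 0)) -> 1
  row 25 [11001]: (0 IMPLIES ((1 AND 0) OR 0)) -> 1
  row 26 [11010]: (1 IMPLIES ((1 AND 1) OR 0)) -> 1
  row 27 [11011]: (1 IMPLIES ((1 AND 1) OR 0)) -> 1
  row 28 [11100]: (0 IMPLIES ((1 AND 0) OR 1)) -> 1
  row 29 [11101]: (0 IMPLIES ((1 AND 0) OR 1)) -> 1
  row 30 [11110]: (1 IMPLIES ((1 AND 1) OR 1)) -> 1
  row 31 [11111]: (1 IMPLIES ((1 AND 1) OR 1)) -> 1
Full result column, 4 rows per line (a,b,c fixed per line; d,e runs 00..11 left to right):
  rows 0-3 [a,b,c=000]: 1100  = hex C
  rows 4-7 [a,b,c=001]: 1111  = hex F
  rows 8-11 [a,b,c=010]: 1100  = hex C
  rows 12-15 [a,b,c=011]: 1111  = hex F
  rows 16-19 [a,b,c=100]: 1111  = hex F
  rows 20-23 [a,b,c=101]: 1111  = hex F
  rows 24-27 [a,b,c=110]: 1111  = hex F
  rows 28-31 [a,b,c=111]: 1111  = hex F
Output column (row 0 .. row 31) = 11001111110011111111111111111111
Output column grouped in 4s = 1100 1111 1100 1111 1111 1111 1111 1111 = 0xCFCFFFFF
Convert to decimal digit by digit (value = value*16 + digit):
  C -> 12
  12*16 + 15 (F) = 207
  207*16 + 12 (C) = 3324
  3324*16 + 15 (F) = 53199
  53199*16 + 15 (F) = 851199
  851199*16 + 15 (F) = 13619199
  13619199*16 + 15 (F) = 217907199
  217907199*16 + 15 (F) = 3486515199
Decimal = 3486515199

3486515199


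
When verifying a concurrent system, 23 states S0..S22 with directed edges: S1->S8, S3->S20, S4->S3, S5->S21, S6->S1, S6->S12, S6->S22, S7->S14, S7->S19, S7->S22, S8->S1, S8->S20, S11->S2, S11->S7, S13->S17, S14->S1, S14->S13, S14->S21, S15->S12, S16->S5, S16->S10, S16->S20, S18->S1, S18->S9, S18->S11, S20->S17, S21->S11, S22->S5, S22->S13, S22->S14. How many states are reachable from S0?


BFS from S0:
  layer 0: {S0}
Reachable set: {S0}
Count = 1

1


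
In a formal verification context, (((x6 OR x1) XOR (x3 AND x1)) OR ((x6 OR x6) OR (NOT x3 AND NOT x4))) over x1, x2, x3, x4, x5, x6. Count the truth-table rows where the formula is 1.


Formula: (((x6 OR x1) XOR (x3 AND x1)) OR ((x6 OR x6) OR (NOT x3 AND NOT x4))) over 6 vars (64 rows)
Evaluate each row (x1, x2, x3, x4, x5, x6 as bits, MSB first):
  row 0 [000000]: (((0 OR 0) XOR (0 AND 0)) OR ((0 OR 0) OR (NOT 0 AND NOT 0))) -> 1
  row 1 [000001]: (((1 OR 0) XOR (0 AND 0)) OR ((1 OR 1) OR (NOT 0 AND NOT 0))) -> 1
  row 2 [000010]: (((0 OR 0) XOR (0 AND 0)) OR ((0 OR 0) OR (NOT 0 AND NOT 0))) -> 1
  row 3 [000011]: (((1 OR 0) XOR (0 AND 0)) OR ((1 OR 1) OR (NOT 0 AND NOT 0))) -> 1
  row 4 [000100]: (((0 OR 0) XOR (0 AND 0)) OR ((0 OR 0) OR (NOT 0 AND NOT 1))) -> 0
  (every remaining row is evaluated the same way; all 64 results are listed next)
Full result column, 8 rows per line (x1,x2,x3 fixed per line; x4,x5,x6 runs 000..111 left to right):
  rows 0-7 [x1,x2,x3=000]: 11110101  (ones: 6)
  rows 8-15 [x1,x2,x3=001]: 01010101  (ones: 4)
  rows 16-23 [x1,x2,x3=010]: 11110101  (ones: 6)
  rows 24-31 [x1,x2,x3=011]: 01010101  (ones: 4)
  rows 32-39 [x1,x2,x3=100]: 11111111  (ones: 8)
  rows 40-47 [x1,x2,x3=101]: 01010101  (ones: 4)
  rows 48-55 [x1,x2,x3=110]: 11111111  (ones: 8)
  rows 56-63 [x1,x2,x3=111]: 01010101  (ones: 4)
Count of 1-rows = 6+4+6+4+8+4+8+4 = 44

44


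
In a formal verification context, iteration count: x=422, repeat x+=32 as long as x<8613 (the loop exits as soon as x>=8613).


Step 1: x goes from 422 toward 8613 by 32; the body runs while x<8613, so iterations = ceil((bound-start)/step)
Step 2: Distance=8191
Step 3: ceil(8191/32)=256

256


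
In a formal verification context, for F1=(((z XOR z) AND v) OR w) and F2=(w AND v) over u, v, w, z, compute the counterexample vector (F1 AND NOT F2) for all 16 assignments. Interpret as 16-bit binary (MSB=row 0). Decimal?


F1 = (((z XOR z) AND v) OR w)
F2 = (w AND v)
Counterexample to F1=>F2 is where F1=1 and F2=0.
Evaluate each row (bits = u,v,w,z, MSB first):
  row 0 [0000]: F1=0 F2=0 -> F1&~F2 -> 0
  row 1 [0001]: F1=0 F2=0 -> F1&~F2 -> 0
  row 2 [0010]: F1=1 F2=0 -> F1&~F2 -> 1
  row 3 [0011]: F1=1 F2=0 -> F1&~F2 -> 1
  row 4 [0100]: F1=0 F2=0 -> F1&~F2 -> 0
  row 5 [0101]: F1=0 F2=0 -> F1&~F2 -> 0
  row 6 [0110]: F1=1 F2=1 -> F1&~F2 -> 0
  row 7 [0111]: F1=1 F2=1 -> F1&~F2 -> 0
  row 8 [1000]: F1=0 F2=0 -> F1&~F2 -> 0
  row 9 [1001]: F1=0 F2=0 -> F1&~F2 -> 0
  row 10 [1010]: F1=1 F2=0 -> F1&~F2 -> 1
  row 11 [1011]: F1=1 F2=0 -> F1&~F2 -> 1
  row 12 [1100]: F1=0 F2=0 -> F1&~F2 -> 0
  row 13 [1101]: F1=0 F2=0 -> F1&~F2 -> 0
  row 14 [1110]: F1=1 F2=1 -> F1&~F2 -> 0
  row 15 [1111]: F1=1 F2=1 -> F1&~F2 -> 0
Full result column, 4 rows per line (u,v fixed per line; w,z runs 00..11 left to right):
  rows 0-3 [u,v=00]: 0011  = hex 3
  rows 4-7 [u,v=01]: 0000  = hex 0
  rows 8-11 [u,v=10]: 0011  = hex 3
  rows 12-15 [u,v=11]: 0000  = hex 0
Counterexample vector (row 0 .. row 15) = 0011000000110000
Output column grouped in 4s = 0011 0000 0011 0000 = 0x3030
Convert to decimal digit by digit (value = value*16 + digit):
  3 -> 3
  3*16 + 0 = 48
  48*16 + 3 = 771
  771*16 + 0 = 12336
Decimal = 12336

12336


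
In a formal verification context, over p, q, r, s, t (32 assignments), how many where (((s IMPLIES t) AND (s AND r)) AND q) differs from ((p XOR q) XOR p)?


F1 = (((s IMPLIES t) AND (s AND r)) AND q)
F2 = ((p XOR q) XOR p)
Evaluate both on each of 32 rows (bits = p,q,r,s,t):
  row 0 [00000]: F1=0 F2=0 -> 0
  row 1 [00001]: F1=0 F2=0 -> 0
  row 2 [00010]: F1=0 F2=0 -> 0
  row 3 [00011]: F1=0 F2=0 -> 0
  row 4 [00100]: F1=0 F2=0 -> 0
  row 5 [00101]: F1=0 F2=0 -> 0
  row 6 [00110]: F1=0 F2=0 -> 0
  row 7 [00111]: F1=0 F2=0 -> 0
  row 8 [01000]: F1=0 F2=1 (differ) -> 1
  row 9 [01001]: F1=0 F2=1 (differ) -> 1
  row 10 [01010]: F1=0 F2=1 (differ) -> 1
  row 11 [01011]: F1=0 F2=1 (differ) -> 1
  row 12 [01100]: F1=0 F2=1 (differ) -> 1
  row 13 [01101]: F1=0 F2=1 (differ) -> 1
  row 14 [01110]: F1=0 F2=1 (differ) -> 1
  row 15 [01111]: F1=1 F2=1 -> 0
  row 16 [10000]: F1=0 F2=0 -> 0
  row 17 [10001]: F1=0 F2=0 -> 0
  row 18 [10010]: F1=0 F2=0 -> 0
  row 19 [10011]: F1=0 F2=0 -> 0
  row 20 [10100]: F1=0 F2=0 -> 0
  row 21 [10101]: F1=0 F2=0 -> 0
  row 22 [10110]: F1=0 F2=0 -> 0
  row 23 [10111]: F1=0 F2=0 -> 0
  row 24 [11000]: F1=0 F2=1 (differ) -> 1
  row 25 [11001]: F1=0 F2=1 (differ) -> 1
  row 26 [11010]: F1=0 F2=1 (differ) -> 1
  row 27 [11011]: F1=0 F2=1 (differ) -> 1
  row 28 [11100]: F1=0 F2=1 (differ) -> 1
  row 29 [11101]: F1=0 F2=1 (differ) -> 1
  row 30 [11110]: F1=0 F2=1 (differ) -> 1
  row 31 [11111]: F1=1 F2=1 -> 0
Full result column, 8 rows per line (p,q fixed per line; r,s,t runs 000..111 left to right):
  rows 0-7 [p,q=00]: 00000000  (ones: 0)
  rows 8-15 [p,q=01]: 11111110  (ones: 7)
  rows 16-23 [p,q=10]: 00000000  (ones: 0)
  rows 24-31 [p,q=11]: 11111110  (ones: 7)
Disagreements = 0+7+0+7 = 14

14


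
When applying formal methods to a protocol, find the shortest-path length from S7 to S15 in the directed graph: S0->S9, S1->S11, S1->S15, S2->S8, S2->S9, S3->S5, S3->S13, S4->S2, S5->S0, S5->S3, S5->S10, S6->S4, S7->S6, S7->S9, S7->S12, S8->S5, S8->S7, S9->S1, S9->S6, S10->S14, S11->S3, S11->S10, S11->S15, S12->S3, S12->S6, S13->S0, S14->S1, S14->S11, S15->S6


BFS layer-by-layer from S7:
  dist 0: {S7}
  dist 1: {S6, S9, S12}
  dist 2: {S1, S3, S4}
  dist 3: {S2, S5, S11, S13, S15}
  -> S15 reached at distance 3
Shortest path length = 3

3


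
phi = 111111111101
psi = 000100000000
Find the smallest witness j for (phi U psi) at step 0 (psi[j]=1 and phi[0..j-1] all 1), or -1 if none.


(phi U psi) at 0: need smallest j with psi[j]=1 and phi[i]=1 for all i in [0,j).
Scan from step 0:
  step 0: phi=1, psi=0 -> continue
  step 1: phi=1, psi=0 -> continue
  step 2: phi=1, psi=0 -> continue
  step 3: psi=1 and phi held for [0,3) -> witness found
Witness step = 3

3


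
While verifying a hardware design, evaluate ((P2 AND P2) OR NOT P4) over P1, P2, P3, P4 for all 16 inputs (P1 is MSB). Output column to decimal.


Formula: ((P2 AND P2) OR NOT P4) over P1, P2, P3, P4 (16 rows)
Evaluate each row (bits = P1,P2,P3,P4, MSB first):
  row 0 [0000]: ((0 AND 0) OR NOT 0) -> 1
  row 1 [0001]: ((0 AND 0) OR NOT 1) -> 0
  row 2 [0010]: ((0 AND 0) OR NOT 0) -> 1
  row 3 [0011]: ((0 AND 0) OR NOT 1) -> 0
  row 4 [0100]: ((1 AND 1) OR NOT 0) -> 1
  row 5 [0101]: ((1 AND 1) OR NOT 1) -> 1
  row 6 [0110]: ((1 AND 1) OR NOT 0) -> 1
  row 7 [0111]: ((1 AND 1) OR NOT 1) -> 1
  row 8 [1000]: ((0 AND 0) OR NOT 0) -> 1
  row 9 [1001]: ((0 AND 0) OR NOT 1) -> 0
  row 10 [1010]: ((0 AND 0) OR NOT 0) -> 1
  row 11 [1011]: ((0 AND 0) OR NOT 1) -> 0
  row 12 [1100]: ((1 AND 1) OR NOT 0) -> 1
  row 13 [1101]: ((1 AND 1) OR NOT 1) -> 1
  row 14 [1110]: ((1 AND 1) OR NOT 0) -> 1
  row 15 [1111]: ((1 AND 1) OR NOT 1) -> 1
Full result column, 4 rows per line (P1,P2 fixed per line; P3,P4 runs 00..11 left to right):
  rows 0-3 [P1,P2=00]: 1010  = hex A
  rows 4-7 [P1,P2=01]: 1111  = hex F
  rows 8-11 [P1,P2=10]: 1010  = hex A
  rows 12-15 [P1,P2=11]: 1111  = hex F
Output column (row 0 .. row 15) = 1010111110101111
Output column grouped in 4s = 1010 1111 1010 1111 = 0xAFAF
Convert to decimal digit by digit (value = value*16 + digit):
  A -> 10
  10*16 + 15 (F) = 175
  175*16 + 10 (A) = 2810
  2810*16 + 15 (F) = 44975
Decimal = 44975

44975


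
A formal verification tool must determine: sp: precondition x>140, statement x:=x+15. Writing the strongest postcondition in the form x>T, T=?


Formula: sp(P, x:=E) = exists old_x. (x = E[old_x/x]) AND P[old_x/x] (old_x is the value of x before the assignment; eliminate old_x by solving x = E[old_x/x] for old_x)
Step 1: Precondition P: x>140, i.e. old_x > 140
Step 2: Assignment gives x = old_x + 15, so old_x = x - 15
Step 3: Substitute into P: x - 15 > 140
Step 4: Simplify: x > 140+15 = 155

155


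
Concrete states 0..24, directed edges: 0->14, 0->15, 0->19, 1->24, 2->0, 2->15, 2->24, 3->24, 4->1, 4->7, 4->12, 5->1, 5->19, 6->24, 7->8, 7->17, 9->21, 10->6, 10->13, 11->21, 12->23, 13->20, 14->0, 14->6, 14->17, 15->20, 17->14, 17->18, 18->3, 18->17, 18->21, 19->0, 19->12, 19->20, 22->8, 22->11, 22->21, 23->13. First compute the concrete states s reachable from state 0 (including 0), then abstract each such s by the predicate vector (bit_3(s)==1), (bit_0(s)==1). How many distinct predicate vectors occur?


BFS from 0:
Concrete reachable: {0, 3, 6, 12, 13, 14, 15, 17, 18, 19, 20, 21, 23, 24}
Abstract via predicates (bit_3(s)==1), (bit_0(s)==1):
  (0,0) <- {0, 6, 18, 20}
  (0,1) <- {3, 17, 19, 21, 23}
  (1,0) <- {12, 14, 24}
  (1,1) <- {13, 15}
Distinct abstract states = 4

4


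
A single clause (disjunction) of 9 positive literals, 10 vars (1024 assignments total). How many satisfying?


Step 1: Total=2^10=1024
Step 2: Unsat when all 9 false: 2^1=2
Step 3: Sat=1024-2=1022

1022


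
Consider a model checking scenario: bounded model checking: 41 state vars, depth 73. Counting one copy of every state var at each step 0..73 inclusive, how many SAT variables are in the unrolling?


BMC unrolls to depth k, creating one copy of each state var for steps 0..k.
Step count = 73 + 1 = 74 (steps 0 through 73)
Vars per step = 41
Total = 41 * 74 = 3034

3034


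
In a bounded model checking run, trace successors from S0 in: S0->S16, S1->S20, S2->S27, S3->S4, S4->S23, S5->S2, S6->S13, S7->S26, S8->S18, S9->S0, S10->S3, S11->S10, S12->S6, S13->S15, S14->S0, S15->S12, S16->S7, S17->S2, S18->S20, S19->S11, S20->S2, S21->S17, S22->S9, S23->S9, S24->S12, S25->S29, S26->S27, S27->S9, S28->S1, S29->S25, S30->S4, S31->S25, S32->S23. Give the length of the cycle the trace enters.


Trace from S0 until a state repeats:
  S0 -> S16 -> S7 -> S26 -> S27 -> S9 -> S0
S0 first seen at step 0, revisited at step 6.
Cycle length = 6 - 0 = 6

6


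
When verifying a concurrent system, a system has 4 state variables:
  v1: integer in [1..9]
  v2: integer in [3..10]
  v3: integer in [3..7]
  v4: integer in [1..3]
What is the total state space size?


State space = product of domain sizes of all variables.
Domain sizes:
  v1 (integer in [1..9]): 9
  v2 (integer in [3..10]): 8
  v3 (integer in [3..7]): 5
  v4 (integer in [1..3]): 3
Product = 9 * 8 * 5 * 3 = 1080

1080


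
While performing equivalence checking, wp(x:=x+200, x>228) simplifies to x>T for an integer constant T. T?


Formula: wp(x:=E, P) = P[E/x] (substitute E for x in postcondition)
Step 1: Postcondition: x>228
Step 2: Substitute x+200 for x: x+200>228
Step 3: Solve for x: x > 228-200 = 28

28


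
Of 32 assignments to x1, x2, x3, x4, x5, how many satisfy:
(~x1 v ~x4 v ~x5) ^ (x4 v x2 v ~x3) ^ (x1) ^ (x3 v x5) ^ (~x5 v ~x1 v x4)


CNF with 5 clauses over 5 vars (32 assignments).
An assignment satisfies CNF iff every clause has >=1 true literal.
Check each row (bits = x1,x2,x3,x4,x5; clause T/F shown):
  row 0 [00000]: clauses=TTFFT -> 0
  row 1 [00001]: clauses=TTFTT -> 0
  row 2 [00010]: clauses=TTFFT -> 0
  row 3 [00011]: clauses=TTFTT -> 0
  row 4 [00100]: clauses=TFFTT -> 0
  row 5 [00101]: clauses=TFFTT -> 0
  row 6 [00110]: clauses=TTFTT -> 0
  row 7 [00111]: clauses=TTFTT -> 0
  row 8 [01000]: clauses=TTFFT -> 0
  row 9 [01001]: clauses=TTFTT -> 0
  row 10 [01010]: clauses=TTFFT -> 0
  row 11 [01011]: clauses=TTFTT -> 0
  row 12 [01100]: clauses=TTFTT -> 0
  row 13 [01101]: clauses=TTFTT -> 0
  row 14 [01110]: clauses=TTFTT -> 0
  row 15 [01111]: clauses=TTFTT -> 0
  row 16 [10000]: clauses=TTTFT -> 0
  row 17 [10001]: clauses=TTTTF -> 0
  row 18 [10010]: clauses=TTTFT -> 0
  row 19 [10011]: clauses=FTTTT -> 0
  row 20 [10100]: clauses=TFTTT -> 0
  row 21 [10101]: clauses=TFTTF -> 0
  row 22 [10110]: clauses=TTTTT -> 1
  row 23 [10111]: clauses=FTTTT -> 0
  row 24 [11000]: clauses=TTTFT -> 0
  row 25 [11001]: clauses=TTTTF -> 0
  row 26 [11010]: clauses=TTTFT -> 0
  row 27 [11011]: clauses=FTTTT -> 0
  row 28 [11100]: clauses=TTTTT -> 1
  row 29 [11101]: clauses=TTTTF -> 0
  row 30 [11110]: clauses=TTTTT -> 1
  row 31 [11111]: clauses=FTTTT -> 0
Full result column, 8 rows per line (x1,x2 fixed per line; x3,x4,x5 runs 000..111 left to right):
  rows 0-7 [x1,x2=00]: 00000000  (ones: 0)
  rows 8-15 [x1,x2=01]: 00000000  (ones: 0)
  rows 16-23 [x1,x2=10]: 00000010  (ones: 1)
  rows 24-31 [x1,x2=11]: 00001010  (ones: 2)
Satisfying assignments = 0+0+1+2 = 3

3


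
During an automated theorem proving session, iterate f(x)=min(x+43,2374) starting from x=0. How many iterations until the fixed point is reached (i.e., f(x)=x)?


Step 1: x=0, cap=2374, increment=43
Step 2: x grows by 43 each step until capped at 2374; fixed point is x=2374
Step 3: iterations = ceil(2374/43) = 56

56


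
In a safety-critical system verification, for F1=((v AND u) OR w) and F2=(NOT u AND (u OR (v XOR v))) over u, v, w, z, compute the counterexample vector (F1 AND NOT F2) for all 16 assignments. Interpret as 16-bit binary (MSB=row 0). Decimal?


F1 = ((v AND u) OR w)
F2 = (NOT u AND (u OR (v XOR v)))
Counterexample to F1=>F2 is where F1=1 and F2=0.
Evaluate each row (bits = u,v,w,z, MSB first):
  row 0 [0000]: F1=0 F2=0 -> F1&~F2 -> 0
  row 1 [0001]: F1=0 F2=0 -> F1&~F2 -> 0
  row 2 [0010]: F1=1 F2=0 -> F1&~F2 -> 1
  row 3 [0011]: F1=1 F2=0 -> F1&~F2 -> 1
  row 4 [0100]: F1=0 F2=0 -> F1&~F2 -> 0
  row 5 [0101]: F1=0 F2=0 -> F1&~F2 -> 0
  row 6 [0110]: F1=1 F2=0 -> F1&~F2 -> 1
  row 7 [0111]: F1=1 F2=0 -> F1&~F2 -> 1
  row 8 [1000]: F1=0 F2=0 -> F1&~F2 -> 0
  row 9 [1001]: F1=0 F2=0 -> F1&~F2 -> 0
  row 10 [1010]: F1=1 F2=0 -> F1&~F2 -> 1
  row 11 [1011]: F1=1 F2=0 -> F1&~F2 -> 1
  row 12 [1100]: F1=1 F2=0 -> F1&~F2 -> 1
  row 13 [1101]: F1=1 F2=0 -> F1&~F2 -> 1
  row 14 [1110]: F1=1 F2=0 -> F1&~F2 -> 1
  row 15 [1111]: F1=1 F2=0 -> F1&~F2 -> 1
Full result column, 4 rows per line (u,v fixed per line; w,z runs 00..11 left to right):
  rows 0-3 [u,v=00]: 0011  = hex 3
  rows 4-7 [u,v=01]: 0011  = hex 3
  rows 8-11 [u,v=10]: 0011  = hex 3
  rows 12-15 [u,v=11]: 1111  = hex F
Counterexample vector (row 0 .. row 15) = 0011001100111111
Output column grouped in 4s = 0011 0011 0011 1111 = 0x333F
Convert to decimal digit by digit (value = value*16 + digit):
  3 -> 3
  3*16 + 3 = 51
  51*16 + 3 = 819
  819*16 + 15 (F) = 13119
Decimal = 13119

13119
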